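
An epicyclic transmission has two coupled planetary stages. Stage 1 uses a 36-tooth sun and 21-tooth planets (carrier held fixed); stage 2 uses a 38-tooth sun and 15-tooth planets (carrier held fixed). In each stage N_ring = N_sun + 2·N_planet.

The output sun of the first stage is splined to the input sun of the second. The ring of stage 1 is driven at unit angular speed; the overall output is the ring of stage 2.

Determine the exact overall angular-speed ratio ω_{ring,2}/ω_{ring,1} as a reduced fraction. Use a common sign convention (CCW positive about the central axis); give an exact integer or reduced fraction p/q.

247/204

Stage 1: N_ring = 36 + 2·21 = 78
Stage 1: 36(ω_s−ω_c) = −78(ω_r−ω_c),  ω_c=0, ω_r=1
Stage 1: ω_s = 0 − (78/36)(1−0) = -13/6
  ⇒ ω_s¹/ω_r¹ = -13/6
Stage 2: N_ring = 38 + 2·15 = 68
Stage 2: 38(ω_s−ω_c) = −68(ω_r−ω_c),  ω_c=0, ω_s=1
Stage 2: ω_r = 0 − (38/68)(1−0) = -19/34
  ⇒ ω_r²/ω_s² = -19/34
Coupling ω_s² = ω_s¹ ⇒ overall = -13/6 × -19/34 = 247/204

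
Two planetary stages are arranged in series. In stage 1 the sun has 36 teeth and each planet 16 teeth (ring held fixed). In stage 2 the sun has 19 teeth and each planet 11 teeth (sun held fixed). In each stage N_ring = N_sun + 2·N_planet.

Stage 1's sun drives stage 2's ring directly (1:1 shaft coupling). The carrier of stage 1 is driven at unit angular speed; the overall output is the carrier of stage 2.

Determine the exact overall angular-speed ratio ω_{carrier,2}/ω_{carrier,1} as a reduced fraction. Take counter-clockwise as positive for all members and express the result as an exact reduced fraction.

Stage 1: N_ring = 36 + 2·16 = 68
Stage 1: 36(ω_s−ω_c) = −68(ω_r−ω_c),  ω_r=0, ω_c=1
Stage 1: ω_s = 1 − (68/36)(0−1) = 26/9
  ⇒ ω_s¹/ω_c¹ = 26/9
Stage 2: N_ring = 19 + 2·11 = 41
Stage 2: 19(ω_s−ω_c) = −41(ω_r−ω_c),  ω_s=0, ω_r=1
Stage 2: 19(0−ω_c) = −41(1−ω_c)  ⇒  60ω_c = 41  ⇒  ω_c = 41/60
  ⇒ ω_c²/ω_r² = 41/60
Coupling ω_r² = ω_s¹ ⇒ overall = 26/9 × 41/60 = 533/270

533/270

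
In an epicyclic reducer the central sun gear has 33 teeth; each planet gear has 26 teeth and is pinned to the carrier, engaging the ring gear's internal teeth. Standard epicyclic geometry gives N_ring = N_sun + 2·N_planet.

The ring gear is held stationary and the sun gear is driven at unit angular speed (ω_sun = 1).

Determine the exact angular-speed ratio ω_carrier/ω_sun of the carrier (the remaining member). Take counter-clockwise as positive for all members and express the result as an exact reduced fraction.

33/118

N_ring = 33 + 2·26 = 85
33(ω_s−ω_c) = −85(ω_r−ω_c),  ω_r=0, ω_s=1
33(1−ω_c) = −85(0−ω_c)  ⇒  118ω_c = 33  ⇒  ω_c = 33/118
ω_c/ω_s = 33/118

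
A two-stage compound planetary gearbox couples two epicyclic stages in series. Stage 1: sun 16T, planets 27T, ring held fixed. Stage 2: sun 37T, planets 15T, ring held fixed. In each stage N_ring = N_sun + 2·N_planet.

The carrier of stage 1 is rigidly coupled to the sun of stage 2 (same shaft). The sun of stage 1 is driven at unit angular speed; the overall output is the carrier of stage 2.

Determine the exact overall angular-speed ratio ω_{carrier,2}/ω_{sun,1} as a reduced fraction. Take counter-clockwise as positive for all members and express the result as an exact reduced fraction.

37/559

Stage 1: N_ring = 16 + 2·27 = 70
Stage 1: 16(ω_s−ω_c) = −70(ω_r−ω_c),  ω_r=0, ω_s=1
Stage 1: 16(1−ω_c) = −70(0−ω_c)  ⇒  86ω_c = 16  ⇒  ω_c = 8/43
  ⇒ ω_c¹/ω_s¹ = 8/43
Stage 2: N_ring = 37 + 2·15 = 67
Stage 2: 37(ω_s−ω_c) = −67(ω_r−ω_c),  ω_r=0, ω_s=1
Stage 2: 37(1−ω_c) = −67(0−ω_c)  ⇒  104ω_c = 37  ⇒  ω_c = 37/104
  ⇒ ω_c²/ω_s² = 37/104
Coupling ω_s² = ω_c¹ ⇒ overall = 8/43 × 37/104 = 37/559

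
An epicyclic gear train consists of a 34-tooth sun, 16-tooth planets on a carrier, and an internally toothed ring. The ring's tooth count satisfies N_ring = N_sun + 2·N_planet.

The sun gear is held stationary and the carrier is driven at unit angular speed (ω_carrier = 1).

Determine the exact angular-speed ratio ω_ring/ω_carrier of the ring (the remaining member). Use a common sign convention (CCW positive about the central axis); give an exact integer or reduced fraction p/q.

N_ring = 34 + 2·16 = 66
34(ω_s−ω_c) = −66(ω_r−ω_c),  ω_s=0, ω_c=1
ω_r = 1 − (34/66)(0−1) = 50/33
ω_r/ω_c = 50/33

50/33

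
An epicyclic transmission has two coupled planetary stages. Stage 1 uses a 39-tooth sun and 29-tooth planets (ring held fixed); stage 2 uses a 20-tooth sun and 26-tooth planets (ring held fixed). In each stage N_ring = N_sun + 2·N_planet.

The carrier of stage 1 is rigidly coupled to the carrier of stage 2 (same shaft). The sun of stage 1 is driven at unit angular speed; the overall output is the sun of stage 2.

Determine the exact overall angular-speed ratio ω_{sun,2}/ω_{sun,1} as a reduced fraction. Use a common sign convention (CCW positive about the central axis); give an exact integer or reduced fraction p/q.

Stage 1: N_ring = 39 + 2·29 = 97
Stage 1: 39(ω_s−ω_c) = −97(ω_r−ω_c),  ω_r=0, ω_s=1
Stage 1: 39(1−ω_c) = −97(0−ω_c)  ⇒  136ω_c = 39  ⇒  ω_c = 39/136
  ⇒ ω_c¹/ω_s¹ = 39/136
Stage 2: N_ring = 20 + 2·26 = 72
Stage 2: 20(ω_s−ω_c) = −72(ω_r−ω_c),  ω_r=0, ω_c=1
Stage 2: ω_s = 1 − (72/20)(0−1) = 23/5
  ⇒ ω_s²/ω_c² = 23/5
Coupling ω_c² = ω_c¹ ⇒ overall = 39/136 × 23/5 = 897/680

897/680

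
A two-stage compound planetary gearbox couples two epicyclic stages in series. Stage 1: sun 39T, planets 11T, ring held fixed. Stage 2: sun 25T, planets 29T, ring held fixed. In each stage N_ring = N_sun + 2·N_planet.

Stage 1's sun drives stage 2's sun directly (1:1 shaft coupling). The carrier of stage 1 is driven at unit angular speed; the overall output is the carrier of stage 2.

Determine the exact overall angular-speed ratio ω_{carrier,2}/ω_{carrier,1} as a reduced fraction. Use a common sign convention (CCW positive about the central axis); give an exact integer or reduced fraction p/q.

Stage 1: N_ring = 39 + 2·11 = 61
Stage 1: 39(ω_s−ω_c) = −61(ω_r−ω_c),  ω_r=0, ω_c=1
Stage 1: ω_s = 1 − (61/39)(0−1) = 100/39
  ⇒ ω_s¹/ω_c¹ = 100/39
Stage 2: N_ring = 25 + 2·29 = 83
Stage 2: 25(ω_s−ω_c) = −83(ω_r−ω_c),  ω_r=0, ω_s=1
Stage 2: 25(1−ω_c) = −83(0−ω_c)  ⇒  108ω_c = 25  ⇒  ω_c = 25/108
  ⇒ ω_c²/ω_s² = 25/108
Coupling ω_s² = ω_s¹ ⇒ overall = 100/39 × 25/108 = 625/1053

625/1053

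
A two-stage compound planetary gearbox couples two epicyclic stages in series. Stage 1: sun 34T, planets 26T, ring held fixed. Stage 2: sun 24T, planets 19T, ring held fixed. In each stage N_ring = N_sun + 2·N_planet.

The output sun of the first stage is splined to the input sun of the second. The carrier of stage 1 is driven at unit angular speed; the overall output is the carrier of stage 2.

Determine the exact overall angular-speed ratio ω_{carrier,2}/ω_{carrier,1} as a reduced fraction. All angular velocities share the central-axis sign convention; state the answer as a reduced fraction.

Stage 1: N_ring = 34 + 2·26 = 86
Stage 1: 34(ω_s−ω_c) = −86(ω_r−ω_c),  ω_r=0, ω_c=1
Stage 1: ω_s = 1 − (86/34)(0−1) = 60/17
  ⇒ ω_s¹/ω_c¹ = 60/17
Stage 2: N_ring = 24 + 2·19 = 62
Stage 2: 24(ω_s−ω_c) = −62(ω_r−ω_c),  ω_r=0, ω_s=1
Stage 2: 24(1−ω_c) = −62(0−ω_c)  ⇒  86ω_c = 24  ⇒  ω_c = 12/43
  ⇒ ω_c²/ω_s² = 12/43
Coupling ω_s² = ω_s¹ ⇒ overall = 60/17 × 12/43 = 720/731

720/731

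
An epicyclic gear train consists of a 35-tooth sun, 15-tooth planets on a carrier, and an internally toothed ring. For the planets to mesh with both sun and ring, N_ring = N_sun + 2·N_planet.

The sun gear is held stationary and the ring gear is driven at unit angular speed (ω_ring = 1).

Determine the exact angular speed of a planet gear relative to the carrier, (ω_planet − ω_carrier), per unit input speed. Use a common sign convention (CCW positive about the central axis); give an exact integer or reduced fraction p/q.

N_ring = 35 + 2·15 = 65
35(ω_s−ω_c) = −65(ω_r−ω_c),  ω_s=0, ω_r=1
35(0−ω_c) = −65(1−ω_c)  ⇒  100ω_c = 65  ⇒  ω_c = 13/20
sun–planet: 35·(0−13/20) = −15·(ω_p−ω_c)  ⇒  ω_p−ω_c = −(35/15)·(-13/20) = 91/60

91/60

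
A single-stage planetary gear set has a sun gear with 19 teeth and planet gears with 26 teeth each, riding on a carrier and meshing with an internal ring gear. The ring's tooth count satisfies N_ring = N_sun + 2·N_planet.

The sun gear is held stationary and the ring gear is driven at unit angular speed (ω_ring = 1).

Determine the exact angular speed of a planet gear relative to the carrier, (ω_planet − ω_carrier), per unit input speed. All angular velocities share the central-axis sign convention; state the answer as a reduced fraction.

1349/2340

N_ring = 19 + 2·26 = 71
19(ω_s−ω_c) = −71(ω_r−ω_c),  ω_s=0, ω_r=1
19(0−ω_c) = −71(1−ω_c)  ⇒  90ω_c = 71  ⇒  ω_c = 71/90
sun–planet: 19·(0−71/90) = −26·(ω_p−ω_c)  ⇒  ω_p−ω_c = −(19/26)·(-71/90) = 1349/2340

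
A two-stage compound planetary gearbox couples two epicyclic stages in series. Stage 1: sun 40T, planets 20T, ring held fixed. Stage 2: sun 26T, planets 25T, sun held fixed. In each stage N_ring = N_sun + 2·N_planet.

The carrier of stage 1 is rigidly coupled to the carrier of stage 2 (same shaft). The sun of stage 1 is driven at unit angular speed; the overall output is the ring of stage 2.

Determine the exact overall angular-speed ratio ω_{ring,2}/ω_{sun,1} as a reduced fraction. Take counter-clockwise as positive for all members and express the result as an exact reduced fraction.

Stage 1: N_ring = 40 + 2·20 = 80
Stage 1: 40(ω_s−ω_c) = −80(ω_r−ω_c),  ω_r=0, ω_s=1
Stage 1: 40(1−ω_c) = −80(0−ω_c)  ⇒  120ω_c = 40  ⇒  ω_c = 1/3
  ⇒ ω_c¹/ω_s¹ = 1/3
Stage 2: N_ring = 26 + 2·25 = 76
Stage 2: 26(ω_s−ω_c) = −76(ω_r−ω_c),  ω_s=0, ω_c=1
Stage 2: ω_r = 1 − (26/76)(0−1) = 51/38
  ⇒ ω_r²/ω_c² = 51/38
Coupling ω_c² = ω_c¹ ⇒ overall = 1/3 × 51/38 = 17/38

17/38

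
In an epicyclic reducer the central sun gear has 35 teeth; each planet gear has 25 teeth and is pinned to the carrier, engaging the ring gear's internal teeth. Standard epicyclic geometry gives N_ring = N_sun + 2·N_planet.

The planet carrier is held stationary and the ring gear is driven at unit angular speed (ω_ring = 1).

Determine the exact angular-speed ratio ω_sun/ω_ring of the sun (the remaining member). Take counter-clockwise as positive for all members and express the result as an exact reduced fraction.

-17/7

N_ring = 35 + 2·25 = 85
35(ω_s−ω_c) = −85(ω_r−ω_c),  ω_c=0, ω_r=1
ω_s = 0 − (85/35)(1−0) = -17/7
ω_s/ω_r = -17/7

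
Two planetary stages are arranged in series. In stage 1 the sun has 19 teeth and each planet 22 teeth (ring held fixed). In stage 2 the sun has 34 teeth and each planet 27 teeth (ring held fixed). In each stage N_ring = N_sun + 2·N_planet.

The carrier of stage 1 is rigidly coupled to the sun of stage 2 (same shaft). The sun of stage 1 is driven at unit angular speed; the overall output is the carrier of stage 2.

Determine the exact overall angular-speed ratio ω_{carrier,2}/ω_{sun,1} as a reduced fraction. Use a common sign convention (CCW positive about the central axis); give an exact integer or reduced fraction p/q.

323/5002

Stage 1: N_ring = 19 + 2·22 = 63
Stage 1: 19(ω_s−ω_c) = −63(ω_r−ω_c),  ω_r=0, ω_s=1
Stage 1: 19(1−ω_c) = −63(0−ω_c)  ⇒  82ω_c = 19  ⇒  ω_c = 19/82
  ⇒ ω_c¹/ω_s¹ = 19/82
Stage 2: N_ring = 34 + 2·27 = 88
Stage 2: 34(ω_s−ω_c) = −88(ω_r−ω_c),  ω_r=0, ω_s=1
Stage 2: 34(1−ω_c) = −88(0−ω_c)  ⇒  122ω_c = 34  ⇒  ω_c = 17/61
  ⇒ ω_c²/ω_s² = 17/61
Coupling ω_s² = ω_c¹ ⇒ overall = 19/82 × 17/61 = 323/5002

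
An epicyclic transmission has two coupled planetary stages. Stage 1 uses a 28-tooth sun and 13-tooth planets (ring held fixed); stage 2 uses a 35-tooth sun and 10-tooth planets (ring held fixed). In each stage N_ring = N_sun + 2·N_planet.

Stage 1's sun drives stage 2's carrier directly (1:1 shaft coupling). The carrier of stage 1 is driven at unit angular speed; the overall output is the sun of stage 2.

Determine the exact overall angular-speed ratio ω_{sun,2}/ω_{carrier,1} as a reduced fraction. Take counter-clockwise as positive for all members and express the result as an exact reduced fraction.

369/49

Stage 1: N_ring = 28 + 2·13 = 54
Stage 1: 28(ω_s−ω_c) = −54(ω_r−ω_c),  ω_r=0, ω_c=1
Stage 1: ω_s = 1 − (54/28)(0−1) = 41/14
  ⇒ ω_s¹/ω_c¹ = 41/14
Stage 2: N_ring = 35 + 2·10 = 55
Stage 2: 35(ω_s−ω_c) = −55(ω_r−ω_c),  ω_r=0, ω_c=1
Stage 2: ω_s = 1 − (55/35)(0−1) = 18/7
  ⇒ ω_s²/ω_c² = 18/7
Coupling ω_c² = ω_s¹ ⇒ overall = 41/14 × 18/7 = 369/49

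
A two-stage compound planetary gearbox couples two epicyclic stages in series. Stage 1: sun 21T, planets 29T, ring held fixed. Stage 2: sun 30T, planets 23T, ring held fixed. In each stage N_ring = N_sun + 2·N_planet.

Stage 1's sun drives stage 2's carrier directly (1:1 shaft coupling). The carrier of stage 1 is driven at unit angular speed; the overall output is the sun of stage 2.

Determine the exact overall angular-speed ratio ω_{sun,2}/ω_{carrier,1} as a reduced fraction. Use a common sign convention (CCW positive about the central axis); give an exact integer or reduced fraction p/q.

1060/63

Stage 1: N_ring = 21 + 2·29 = 79
Stage 1: 21(ω_s−ω_c) = −79(ω_r−ω_c),  ω_r=0, ω_c=1
Stage 1: ω_s = 1 − (79/21)(0−1) = 100/21
  ⇒ ω_s¹/ω_c¹ = 100/21
Stage 2: N_ring = 30 + 2·23 = 76
Stage 2: 30(ω_s−ω_c) = −76(ω_r−ω_c),  ω_r=0, ω_c=1
Stage 2: ω_s = 1 − (76/30)(0−1) = 53/15
  ⇒ ω_s²/ω_c² = 53/15
Coupling ω_c² = ω_s¹ ⇒ overall = 100/21 × 53/15 = 1060/63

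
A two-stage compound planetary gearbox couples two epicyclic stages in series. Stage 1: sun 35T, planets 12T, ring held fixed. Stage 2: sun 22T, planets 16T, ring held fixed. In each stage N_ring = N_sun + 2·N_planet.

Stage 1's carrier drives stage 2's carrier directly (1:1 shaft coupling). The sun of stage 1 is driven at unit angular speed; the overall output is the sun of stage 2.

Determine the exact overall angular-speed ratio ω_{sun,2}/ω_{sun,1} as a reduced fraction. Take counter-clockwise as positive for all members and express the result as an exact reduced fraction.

665/517

Stage 1: N_ring = 35 + 2·12 = 59
Stage 1: 35(ω_s−ω_c) = −59(ω_r−ω_c),  ω_r=0, ω_s=1
Stage 1: 35(1−ω_c) = −59(0−ω_c)  ⇒  94ω_c = 35  ⇒  ω_c = 35/94
  ⇒ ω_c¹/ω_s¹ = 35/94
Stage 2: N_ring = 22 + 2·16 = 54
Stage 2: 22(ω_s−ω_c) = −54(ω_r−ω_c),  ω_r=0, ω_c=1
Stage 2: ω_s = 1 − (54/22)(0−1) = 38/11
  ⇒ ω_s²/ω_c² = 38/11
Coupling ω_c² = ω_c¹ ⇒ overall = 35/94 × 38/11 = 665/517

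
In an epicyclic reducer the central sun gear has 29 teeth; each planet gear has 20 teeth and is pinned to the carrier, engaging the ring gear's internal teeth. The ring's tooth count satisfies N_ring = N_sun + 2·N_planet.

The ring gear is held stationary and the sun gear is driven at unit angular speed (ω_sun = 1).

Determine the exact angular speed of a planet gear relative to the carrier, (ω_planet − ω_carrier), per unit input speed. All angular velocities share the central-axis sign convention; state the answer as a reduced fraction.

N_ring = 29 + 2·20 = 69
29(ω_s−ω_c) = −69(ω_r−ω_c),  ω_r=0, ω_s=1
29(1−ω_c) = −69(0−ω_c)  ⇒  98ω_c = 29  ⇒  ω_c = 29/98
sun–planet: 29·(1−29/98) = −20·(ω_p−ω_c)  ⇒  ω_p−ω_c = −(29/20)·(69/98) = -2001/1960

-2001/1960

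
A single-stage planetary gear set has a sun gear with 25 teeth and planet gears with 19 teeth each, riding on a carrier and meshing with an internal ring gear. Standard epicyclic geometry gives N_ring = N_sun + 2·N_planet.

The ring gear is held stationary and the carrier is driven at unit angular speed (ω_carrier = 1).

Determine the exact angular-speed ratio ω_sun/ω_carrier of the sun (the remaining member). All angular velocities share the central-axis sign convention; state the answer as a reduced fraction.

88/25

N_ring = 25 + 2·19 = 63
25(ω_s−ω_c) = −63(ω_r−ω_c),  ω_r=0, ω_c=1
ω_s = 1 − (63/25)(0−1) = 88/25
ω_s/ω_c = 88/25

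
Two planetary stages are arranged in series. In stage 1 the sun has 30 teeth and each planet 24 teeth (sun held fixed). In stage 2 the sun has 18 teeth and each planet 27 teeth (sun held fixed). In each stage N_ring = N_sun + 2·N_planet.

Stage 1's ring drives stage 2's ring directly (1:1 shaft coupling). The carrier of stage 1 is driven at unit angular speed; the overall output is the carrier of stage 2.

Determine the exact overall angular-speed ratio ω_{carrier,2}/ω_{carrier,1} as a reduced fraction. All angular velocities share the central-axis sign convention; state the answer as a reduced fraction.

72/65

Stage 1: N_ring = 30 + 2·24 = 78
Stage 1: 30(ω_s−ω_c) = −78(ω_r−ω_c),  ω_s=0, ω_c=1
Stage 1: ω_r = 1 − (30/78)(0−1) = 18/13
  ⇒ ω_r¹/ω_c¹ = 18/13
Stage 2: N_ring = 18 + 2·27 = 72
Stage 2: 18(ω_s−ω_c) = −72(ω_r−ω_c),  ω_s=0, ω_r=1
Stage 2: 18(0−ω_c) = −72(1−ω_c)  ⇒  90ω_c = 72  ⇒  ω_c = 4/5
  ⇒ ω_c²/ω_r² = 4/5
Coupling ω_r² = ω_r¹ ⇒ overall = 18/13 × 4/5 = 72/65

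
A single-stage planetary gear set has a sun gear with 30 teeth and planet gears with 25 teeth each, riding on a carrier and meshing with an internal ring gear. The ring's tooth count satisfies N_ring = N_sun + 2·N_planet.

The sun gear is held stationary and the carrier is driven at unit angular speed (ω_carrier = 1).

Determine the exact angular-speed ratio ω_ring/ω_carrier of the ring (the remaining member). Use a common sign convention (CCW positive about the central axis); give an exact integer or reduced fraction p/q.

11/8

N_ring = 30 + 2·25 = 80
30(ω_s−ω_c) = −80(ω_r−ω_c),  ω_s=0, ω_c=1
ω_r = 1 − (30/80)(0−1) = 11/8
ω_r/ω_c = 11/8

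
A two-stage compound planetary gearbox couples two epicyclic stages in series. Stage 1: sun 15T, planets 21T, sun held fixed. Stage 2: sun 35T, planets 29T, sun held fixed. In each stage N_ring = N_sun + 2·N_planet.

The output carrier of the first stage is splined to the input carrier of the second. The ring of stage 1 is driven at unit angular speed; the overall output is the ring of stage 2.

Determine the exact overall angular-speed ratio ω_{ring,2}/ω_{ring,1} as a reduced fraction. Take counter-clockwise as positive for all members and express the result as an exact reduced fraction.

304/279

Stage 1: N_ring = 15 + 2·21 = 57
Stage 1: 15(ω_s−ω_c) = −57(ω_r−ω_c),  ω_s=0, ω_r=1
Stage 1: 15(0−ω_c) = −57(1−ω_c)  ⇒  72ω_c = 57  ⇒  ω_c = 19/24
  ⇒ ω_c¹/ω_r¹ = 19/24
Stage 2: N_ring = 35 + 2·29 = 93
Stage 2: 35(ω_s−ω_c) = −93(ω_r−ω_c),  ω_s=0, ω_c=1
Stage 2: ω_r = 1 − (35/93)(0−1) = 128/93
  ⇒ ω_r²/ω_c² = 128/93
Coupling ω_c² = ω_c¹ ⇒ overall = 19/24 × 128/93 = 304/279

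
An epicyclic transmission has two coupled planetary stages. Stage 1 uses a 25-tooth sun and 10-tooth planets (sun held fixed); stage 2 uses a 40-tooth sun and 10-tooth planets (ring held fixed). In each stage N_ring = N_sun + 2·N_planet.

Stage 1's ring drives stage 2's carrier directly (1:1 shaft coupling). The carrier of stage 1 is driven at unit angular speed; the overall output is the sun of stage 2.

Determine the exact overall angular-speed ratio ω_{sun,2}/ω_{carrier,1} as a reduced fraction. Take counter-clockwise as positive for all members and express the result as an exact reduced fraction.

Stage 1: N_ring = 25 + 2·10 = 45
Stage 1: 25(ω_s−ω_c) = −45(ω_r−ω_c),  ω_s=0, ω_c=1
Stage 1: ω_r = 1 − (25/45)(0−1) = 14/9
  ⇒ ω_r¹/ω_c¹ = 14/9
Stage 2: N_ring = 40 + 2·10 = 60
Stage 2: 40(ω_s−ω_c) = −60(ω_r−ω_c),  ω_r=0, ω_c=1
Stage 2: ω_s = 1 − (60/40)(0−1) = 5/2
  ⇒ ω_s²/ω_c² = 5/2
Coupling ω_c² = ω_r¹ ⇒ overall = 14/9 × 5/2 = 35/9

35/9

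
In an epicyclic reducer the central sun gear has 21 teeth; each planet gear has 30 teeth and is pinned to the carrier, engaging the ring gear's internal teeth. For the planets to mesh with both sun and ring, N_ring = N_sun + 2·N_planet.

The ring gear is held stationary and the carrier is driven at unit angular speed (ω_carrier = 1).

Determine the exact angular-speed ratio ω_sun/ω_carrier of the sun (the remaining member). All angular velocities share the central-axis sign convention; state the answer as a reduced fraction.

34/7

N_ring = 21 + 2·30 = 81
21(ω_s−ω_c) = −81(ω_r−ω_c),  ω_r=0, ω_c=1
ω_s = 1 − (81/21)(0−1) = 34/7
ω_s/ω_c = 34/7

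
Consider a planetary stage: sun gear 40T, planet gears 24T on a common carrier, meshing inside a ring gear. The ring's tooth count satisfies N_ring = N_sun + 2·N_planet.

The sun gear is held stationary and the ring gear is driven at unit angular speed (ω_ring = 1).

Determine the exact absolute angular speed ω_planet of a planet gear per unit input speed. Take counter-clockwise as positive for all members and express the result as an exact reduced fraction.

11/6

N_ring = 40 + 2·24 = 88
40(ω_s−ω_c) = −88(ω_r−ω_c),  ω_s=0, ω_r=1
40(0−ω_c) = −88(1−ω_c)  ⇒  128ω_c = 88  ⇒  ω_c = 11/16
sun–planet: 40·(0−11/16) = −24·(ω_p−ω_c)  ⇒  ω_p−ω_c = −(40/24)·(-11/16) = 55/48
ω_p = 11/16 + 55/48 = 11/6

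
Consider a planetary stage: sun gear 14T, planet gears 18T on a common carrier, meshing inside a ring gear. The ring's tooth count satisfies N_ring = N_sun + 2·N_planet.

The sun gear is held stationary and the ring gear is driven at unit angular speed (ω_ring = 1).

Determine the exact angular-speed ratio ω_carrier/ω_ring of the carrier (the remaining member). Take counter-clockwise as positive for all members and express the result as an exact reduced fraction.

N_ring = 14 + 2·18 = 50
14(ω_s−ω_c) = −50(ω_r−ω_c),  ω_s=0, ω_r=1
14(0−ω_c) = −50(1−ω_c)  ⇒  64ω_c = 50  ⇒  ω_c = 25/32
ω_c/ω_r = 25/32

25/32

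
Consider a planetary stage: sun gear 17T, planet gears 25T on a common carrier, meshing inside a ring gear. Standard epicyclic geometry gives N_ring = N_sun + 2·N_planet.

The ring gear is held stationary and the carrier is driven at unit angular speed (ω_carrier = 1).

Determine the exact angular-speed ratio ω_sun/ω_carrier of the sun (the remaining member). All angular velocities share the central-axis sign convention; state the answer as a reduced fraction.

84/17

N_ring = 17 + 2·25 = 67
17(ω_s−ω_c) = −67(ω_r−ω_c),  ω_r=0, ω_c=1
ω_s = 1 − (67/17)(0−1) = 84/17
ω_s/ω_c = 84/17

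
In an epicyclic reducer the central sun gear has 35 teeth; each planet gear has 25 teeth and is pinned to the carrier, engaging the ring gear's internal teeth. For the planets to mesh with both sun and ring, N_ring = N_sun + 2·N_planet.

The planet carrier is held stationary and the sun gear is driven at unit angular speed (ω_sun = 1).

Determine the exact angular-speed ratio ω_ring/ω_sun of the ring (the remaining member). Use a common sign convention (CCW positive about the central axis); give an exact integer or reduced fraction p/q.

-7/17

N_ring = 35 + 2·25 = 85
35(ω_s−ω_c) = −85(ω_r−ω_c),  ω_c=0, ω_s=1
ω_r = 0 − (35/85)(1−0) = -7/17
ω_r/ω_s = -7/17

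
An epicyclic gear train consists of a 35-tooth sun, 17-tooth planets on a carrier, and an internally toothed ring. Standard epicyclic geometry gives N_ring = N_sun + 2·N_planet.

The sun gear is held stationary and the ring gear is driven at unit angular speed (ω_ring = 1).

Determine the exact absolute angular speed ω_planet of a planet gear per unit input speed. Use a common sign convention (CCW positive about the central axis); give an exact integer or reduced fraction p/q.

N_ring = 35 + 2·17 = 69
35(ω_s−ω_c) = −69(ω_r−ω_c),  ω_s=0, ω_r=1
35(0−ω_c) = −69(1−ω_c)  ⇒  104ω_c = 69  ⇒  ω_c = 69/104
sun–planet: 35·(0−69/104) = −17·(ω_p−ω_c)  ⇒  ω_p−ω_c = −(35/17)·(-69/104) = 2415/1768
ω_p = 69/104 + 2415/1768 = 69/34

69/34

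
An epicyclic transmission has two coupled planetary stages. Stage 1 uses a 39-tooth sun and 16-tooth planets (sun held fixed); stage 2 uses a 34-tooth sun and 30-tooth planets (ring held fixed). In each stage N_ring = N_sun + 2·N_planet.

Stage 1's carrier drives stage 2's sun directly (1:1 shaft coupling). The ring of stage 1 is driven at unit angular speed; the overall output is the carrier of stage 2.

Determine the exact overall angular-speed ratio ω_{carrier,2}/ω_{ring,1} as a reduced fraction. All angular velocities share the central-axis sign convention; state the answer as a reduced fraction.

1207/7040

Stage 1: N_ring = 39 + 2·16 = 71
Stage 1: 39(ω_s−ω_c) = −71(ω_r−ω_c),  ω_s=0, ω_r=1
Stage 1: 39(0−ω_c) = −71(1−ω_c)  ⇒  110ω_c = 71  ⇒  ω_c = 71/110
  ⇒ ω_c¹/ω_r¹ = 71/110
Stage 2: N_ring = 34 + 2·30 = 94
Stage 2: 34(ω_s−ω_c) = −94(ω_r−ω_c),  ω_r=0, ω_s=1
Stage 2: 34(1−ω_c) = −94(0−ω_c)  ⇒  128ω_c = 34  ⇒  ω_c = 17/64
  ⇒ ω_c²/ω_s² = 17/64
Coupling ω_s² = ω_c¹ ⇒ overall = 71/110 × 17/64 = 1207/7040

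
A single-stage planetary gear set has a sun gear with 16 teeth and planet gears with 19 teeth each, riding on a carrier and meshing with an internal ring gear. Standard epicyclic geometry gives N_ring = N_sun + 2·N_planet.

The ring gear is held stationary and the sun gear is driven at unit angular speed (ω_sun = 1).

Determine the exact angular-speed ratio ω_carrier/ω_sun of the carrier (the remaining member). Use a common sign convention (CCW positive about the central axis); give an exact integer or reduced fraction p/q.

8/35

N_ring = 16 + 2·19 = 54
16(ω_s−ω_c) = −54(ω_r−ω_c),  ω_r=0, ω_s=1
16(1−ω_c) = −54(0−ω_c)  ⇒  70ω_c = 16  ⇒  ω_c = 8/35
ω_c/ω_s = 8/35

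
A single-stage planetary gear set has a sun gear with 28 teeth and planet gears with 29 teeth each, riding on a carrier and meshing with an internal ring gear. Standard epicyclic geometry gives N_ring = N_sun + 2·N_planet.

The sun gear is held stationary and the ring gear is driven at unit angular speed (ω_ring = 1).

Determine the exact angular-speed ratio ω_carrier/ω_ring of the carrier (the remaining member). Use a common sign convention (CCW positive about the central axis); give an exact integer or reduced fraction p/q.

43/57

N_ring = 28 + 2·29 = 86
28(ω_s−ω_c) = −86(ω_r−ω_c),  ω_s=0, ω_r=1
28(0−ω_c) = −86(1−ω_c)  ⇒  114ω_c = 86  ⇒  ω_c = 43/57
ω_c/ω_r = 43/57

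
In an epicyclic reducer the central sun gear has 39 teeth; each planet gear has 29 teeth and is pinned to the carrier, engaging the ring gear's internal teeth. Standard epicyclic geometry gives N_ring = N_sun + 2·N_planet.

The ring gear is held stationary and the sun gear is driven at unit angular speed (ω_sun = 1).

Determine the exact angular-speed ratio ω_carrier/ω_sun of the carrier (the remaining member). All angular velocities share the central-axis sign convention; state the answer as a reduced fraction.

39/136

N_ring = 39 + 2·29 = 97
39(ω_s−ω_c) = −97(ω_r−ω_c),  ω_r=0, ω_s=1
39(1−ω_c) = −97(0−ω_c)  ⇒  136ω_c = 39  ⇒  ω_c = 39/136
ω_c/ω_s = 39/136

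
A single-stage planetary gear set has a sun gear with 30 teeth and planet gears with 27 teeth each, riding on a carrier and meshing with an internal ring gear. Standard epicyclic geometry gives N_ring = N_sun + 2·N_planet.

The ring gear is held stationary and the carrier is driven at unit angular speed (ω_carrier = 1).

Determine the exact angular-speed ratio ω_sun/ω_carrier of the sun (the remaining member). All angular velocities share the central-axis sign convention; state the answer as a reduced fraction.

N_ring = 30 + 2·27 = 84
30(ω_s−ω_c) = −84(ω_r−ω_c),  ω_r=0, ω_c=1
ω_s = 1 − (84/30)(0−1) = 19/5
ω_s/ω_c = 19/5

19/5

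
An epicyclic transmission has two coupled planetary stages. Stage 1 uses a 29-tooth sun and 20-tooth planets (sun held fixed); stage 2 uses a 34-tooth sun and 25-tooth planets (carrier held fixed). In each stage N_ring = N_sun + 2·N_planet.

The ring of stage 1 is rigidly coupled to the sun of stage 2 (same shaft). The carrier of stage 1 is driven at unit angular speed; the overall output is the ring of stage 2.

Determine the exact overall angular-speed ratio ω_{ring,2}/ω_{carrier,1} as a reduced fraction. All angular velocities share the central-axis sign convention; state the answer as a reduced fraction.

-119/207

Stage 1: N_ring = 29 + 2·20 = 69
Stage 1: 29(ω_s−ω_c) = −69(ω_r−ω_c),  ω_s=0, ω_c=1
Stage 1: ω_r = 1 − (29/69)(0−1) = 98/69
  ⇒ ω_r¹/ω_c¹ = 98/69
Stage 2: N_ring = 34 + 2·25 = 84
Stage 2: 34(ω_s−ω_c) = −84(ω_r−ω_c),  ω_c=0, ω_s=1
Stage 2: ω_r = 0 − (34/84)(1−0) = -17/42
  ⇒ ω_r²/ω_s² = -17/42
Coupling ω_s² = ω_r¹ ⇒ overall = 98/69 × -17/42 = -119/207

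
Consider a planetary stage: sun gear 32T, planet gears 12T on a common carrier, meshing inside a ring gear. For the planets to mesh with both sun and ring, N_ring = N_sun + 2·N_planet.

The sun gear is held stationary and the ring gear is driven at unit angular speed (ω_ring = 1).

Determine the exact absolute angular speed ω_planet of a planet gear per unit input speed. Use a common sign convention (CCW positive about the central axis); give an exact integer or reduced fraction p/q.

7/3

N_ring = 32 + 2·12 = 56
32(ω_s−ω_c) = −56(ω_r−ω_c),  ω_s=0, ω_r=1
32(0−ω_c) = −56(1−ω_c)  ⇒  88ω_c = 56  ⇒  ω_c = 7/11
sun–planet: 32·(0−7/11) = −12·(ω_p−ω_c)  ⇒  ω_p−ω_c = −(32/12)·(-7/11) = 56/33
ω_p = 7/11 + 56/33 = 7/3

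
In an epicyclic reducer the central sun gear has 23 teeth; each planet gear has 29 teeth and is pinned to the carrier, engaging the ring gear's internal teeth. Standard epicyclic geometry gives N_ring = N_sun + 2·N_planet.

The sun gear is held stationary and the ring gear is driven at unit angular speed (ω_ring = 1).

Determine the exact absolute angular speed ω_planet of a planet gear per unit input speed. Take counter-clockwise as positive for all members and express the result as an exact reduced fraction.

81/58

N_ring = 23 + 2·29 = 81
23(ω_s−ω_c) = −81(ω_r−ω_c),  ω_s=0, ω_r=1
23(0−ω_c) = −81(1−ω_c)  ⇒  104ω_c = 81  ⇒  ω_c = 81/104
sun–planet: 23·(0−81/104) = −29·(ω_p−ω_c)  ⇒  ω_p−ω_c = −(23/29)·(-81/104) = 1863/3016
ω_p = 81/104 + 1863/3016 = 81/58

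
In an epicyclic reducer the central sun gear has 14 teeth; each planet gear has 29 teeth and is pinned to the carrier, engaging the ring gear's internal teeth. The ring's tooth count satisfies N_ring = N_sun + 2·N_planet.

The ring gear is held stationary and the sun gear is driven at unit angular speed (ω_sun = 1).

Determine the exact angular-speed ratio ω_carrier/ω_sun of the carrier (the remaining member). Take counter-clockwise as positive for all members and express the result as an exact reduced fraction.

N_ring = 14 + 2·29 = 72
14(ω_s−ω_c) = −72(ω_r−ω_c),  ω_r=0, ω_s=1
14(1−ω_c) = −72(0−ω_c)  ⇒  86ω_c = 14  ⇒  ω_c = 7/43
ω_c/ω_s = 7/43

7/43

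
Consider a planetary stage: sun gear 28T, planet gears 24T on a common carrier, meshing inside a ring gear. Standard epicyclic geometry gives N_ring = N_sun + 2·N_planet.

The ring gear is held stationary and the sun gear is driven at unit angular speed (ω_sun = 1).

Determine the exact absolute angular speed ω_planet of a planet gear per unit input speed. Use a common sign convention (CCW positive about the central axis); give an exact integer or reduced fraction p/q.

N_ring = 28 + 2·24 = 76
28(ω_s−ω_c) = −76(ω_r−ω_c),  ω_r=0, ω_s=1
28(1−ω_c) = −76(0−ω_c)  ⇒  104ω_c = 28  ⇒  ω_c = 7/26
sun–planet: 28·(1−7/26) = −24·(ω_p−ω_c)  ⇒  ω_p−ω_c = −(28/24)·(19/26) = -133/156
ω_p = 7/26 − 133/156 = -7/12

-7/12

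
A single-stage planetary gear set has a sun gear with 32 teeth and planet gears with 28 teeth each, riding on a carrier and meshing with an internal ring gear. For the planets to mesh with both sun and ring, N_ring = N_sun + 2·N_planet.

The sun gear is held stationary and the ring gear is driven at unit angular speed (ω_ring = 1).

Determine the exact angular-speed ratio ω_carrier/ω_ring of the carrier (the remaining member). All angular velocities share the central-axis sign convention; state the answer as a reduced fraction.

11/15

N_ring = 32 + 2·28 = 88
32(ω_s−ω_c) = −88(ω_r−ω_c),  ω_s=0, ω_r=1
32(0−ω_c) = −88(1−ω_c)  ⇒  120ω_c = 88  ⇒  ω_c = 11/15
ω_c/ω_r = 11/15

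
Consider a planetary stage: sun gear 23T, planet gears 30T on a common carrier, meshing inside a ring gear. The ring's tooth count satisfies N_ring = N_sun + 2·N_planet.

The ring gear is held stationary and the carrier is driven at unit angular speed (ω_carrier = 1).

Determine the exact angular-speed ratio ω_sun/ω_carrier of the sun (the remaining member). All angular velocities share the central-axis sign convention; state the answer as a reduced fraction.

106/23

N_ring = 23 + 2·30 = 83
23(ω_s−ω_c) = −83(ω_r−ω_c),  ω_r=0, ω_c=1
ω_s = 1 − (83/23)(0−1) = 106/23
ω_s/ω_c = 106/23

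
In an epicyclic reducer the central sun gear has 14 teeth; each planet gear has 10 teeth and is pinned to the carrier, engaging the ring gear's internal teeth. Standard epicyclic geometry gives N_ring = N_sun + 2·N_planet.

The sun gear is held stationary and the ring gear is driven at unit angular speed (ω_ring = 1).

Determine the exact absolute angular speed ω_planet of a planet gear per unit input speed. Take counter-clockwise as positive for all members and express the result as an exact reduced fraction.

N_ring = 14 + 2·10 = 34
14(ω_s−ω_c) = −34(ω_r−ω_c),  ω_s=0, ω_r=1
14(0−ω_c) = −34(1−ω_c)  ⇒  48ω_c = 34  ⇒  ω_c = 17/24
sun–planet: 14·(0−17/24) = −10·(ω_p−ω_c)  ⇒  ω_p−ω_c = −(14/10)·(-17/24) = 119/120
ω_p = 17/24 + 119/120 = 17/10

17/10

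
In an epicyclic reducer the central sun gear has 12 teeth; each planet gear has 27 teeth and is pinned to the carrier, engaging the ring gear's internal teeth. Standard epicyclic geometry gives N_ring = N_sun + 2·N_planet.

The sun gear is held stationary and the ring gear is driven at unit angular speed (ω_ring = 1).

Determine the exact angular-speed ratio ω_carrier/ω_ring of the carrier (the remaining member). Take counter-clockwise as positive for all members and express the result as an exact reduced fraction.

11/13

N_ring = 12 + 2·27 = 66
12(ω_s−ω_c) = −66(ω_r−ω_c),  ω_s=0, ω_r=1
12(0−ω_c) = −66(1−ω_c)  ⇒  78ω_c = 66  ⇒  ω_c = 11/13
ω_c/ω_r = 11/13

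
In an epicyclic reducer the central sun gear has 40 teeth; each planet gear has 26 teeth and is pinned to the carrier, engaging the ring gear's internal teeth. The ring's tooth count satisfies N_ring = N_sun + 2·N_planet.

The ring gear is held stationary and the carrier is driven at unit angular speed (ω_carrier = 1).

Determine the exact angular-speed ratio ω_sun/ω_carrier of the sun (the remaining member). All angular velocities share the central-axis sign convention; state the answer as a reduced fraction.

N_ring = 40 + 2·26 = 92
40(ω_s−ω_c) = −92(ω_r−ω_c),  ω_r=0, ω_c=1
ω_s = 1 − (92/40)(0−1) = 33/10
ω_s/ω_c = 33/10

33/10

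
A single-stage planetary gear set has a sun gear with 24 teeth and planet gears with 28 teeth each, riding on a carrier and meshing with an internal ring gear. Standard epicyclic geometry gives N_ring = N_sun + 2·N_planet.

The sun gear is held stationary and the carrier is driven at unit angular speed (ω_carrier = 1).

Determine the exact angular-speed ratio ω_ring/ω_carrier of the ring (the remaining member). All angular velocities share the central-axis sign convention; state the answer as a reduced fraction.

13/10

N_ring = 24 + 2·28 = 80
24(ω_s−ω_c) = −80(ω_r−ω_c),  ω_s=0, ω_c=1
ω_r = 1 − (24/80)(0−1) = 13/10
ω_r/ω_c = 13/10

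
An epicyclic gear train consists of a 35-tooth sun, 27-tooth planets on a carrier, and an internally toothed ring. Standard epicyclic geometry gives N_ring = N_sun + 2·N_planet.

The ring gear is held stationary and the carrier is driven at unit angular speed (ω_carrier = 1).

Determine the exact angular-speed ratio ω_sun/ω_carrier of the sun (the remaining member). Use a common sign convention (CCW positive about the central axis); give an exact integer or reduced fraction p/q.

N_ring = 35 + 2·27 = 89
35(ω_s−ω_c) = −89(ω_r−ω_c),  ω_r=0, ω_c=1
ω_s = 1 − (89/35)(0−1) = 124/35
ω_s/ω_c = 124/35

124/35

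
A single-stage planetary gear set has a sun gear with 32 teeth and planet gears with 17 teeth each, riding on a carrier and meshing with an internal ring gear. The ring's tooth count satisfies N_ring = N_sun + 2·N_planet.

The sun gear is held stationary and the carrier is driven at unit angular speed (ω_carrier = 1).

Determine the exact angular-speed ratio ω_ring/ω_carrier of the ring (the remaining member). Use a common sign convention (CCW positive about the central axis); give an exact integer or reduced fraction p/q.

N_ring = 32 + 2·17 = 66
32(ω_s−ω_c) = −66(ω_r−ω_c),  ω_s=0, ω_c=1
ω_r = 1 − (32/66)(0−1) = 49/33
ω_r/ω_c = 49/33

49/33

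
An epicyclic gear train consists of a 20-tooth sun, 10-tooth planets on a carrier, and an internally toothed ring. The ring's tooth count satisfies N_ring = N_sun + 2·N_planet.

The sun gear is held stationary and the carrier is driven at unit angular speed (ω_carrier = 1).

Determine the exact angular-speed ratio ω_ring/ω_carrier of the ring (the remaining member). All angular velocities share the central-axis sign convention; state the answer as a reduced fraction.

3/2

N_ring = 20 + 2·10 = 40
20(ω_s−ω_c) = −40(ω_r−ω_c),  ω_s=0, ω_c=1
ω_r = 1 − (20/40)(0−1) = 3/2
ω_r/ω_c = 3/2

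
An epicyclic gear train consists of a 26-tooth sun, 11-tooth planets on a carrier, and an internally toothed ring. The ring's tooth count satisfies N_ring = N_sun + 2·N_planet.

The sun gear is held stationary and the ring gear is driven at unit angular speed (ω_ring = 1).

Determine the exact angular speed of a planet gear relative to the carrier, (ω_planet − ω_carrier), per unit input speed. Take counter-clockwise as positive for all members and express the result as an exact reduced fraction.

N_ring = 26 + 2·11 = 48
26(ω_s−ω_c) = −48(ω_r−ω_c),  ω_s=0, ω_r=1
26(0−ω_c) = −48(1−ω_c)  ⇒  74ω_c = 48  ⇒  ω_c = 24/37
sun–planet: 26·(0−24/37) = −11·(ω_p−ω_c)  ⇒  ω_p−ω_c = −(26/11)·(-24/37) = 624/407

624/407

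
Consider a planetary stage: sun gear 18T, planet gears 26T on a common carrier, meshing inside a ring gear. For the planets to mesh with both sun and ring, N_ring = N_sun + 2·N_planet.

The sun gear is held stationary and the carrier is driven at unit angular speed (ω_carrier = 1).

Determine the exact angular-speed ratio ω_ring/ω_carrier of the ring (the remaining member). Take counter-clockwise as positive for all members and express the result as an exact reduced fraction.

N_ring = 18 + 2·26 = 70
18(ω_s−ω_c) = −70(ω_r−ω_c),  ω_s=0, ω_c=1
ω_r = 1 − (18/70)(0−1) = 44/35
ω_r/ω_c = 44/35

44/35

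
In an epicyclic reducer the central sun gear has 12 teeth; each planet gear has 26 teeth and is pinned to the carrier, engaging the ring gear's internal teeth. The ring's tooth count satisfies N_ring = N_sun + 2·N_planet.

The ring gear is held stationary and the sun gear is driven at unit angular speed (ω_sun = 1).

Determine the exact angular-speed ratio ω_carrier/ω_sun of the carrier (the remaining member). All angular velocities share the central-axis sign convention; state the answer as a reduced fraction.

N_ring = 12 + 2·26 = 64
12(ω_s−ω_c) = −64(ω_r−ω_c),  ω_r=0, ω_s=1
12(1−ω_c) = −64(0−ω_c)  ⇒  76ω_c = 12  ⇒  ω_c = 3/19
ω_c/ω_s = 3/19

3/19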